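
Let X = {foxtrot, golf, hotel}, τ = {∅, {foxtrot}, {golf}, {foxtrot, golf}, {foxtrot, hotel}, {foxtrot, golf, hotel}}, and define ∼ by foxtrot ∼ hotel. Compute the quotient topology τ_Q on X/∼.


X/∼ = {[foxtrot=hotel], [golf]}; |τ_Q| = 4.

Equivalence classes: [foxtrot=hotel], [golf].
Quotient map π: X → X/∼ sends foxtrot ↦ [foxtrot=hotel], golf ↦ [golf], hotel ↦ [foxtrot=hotel].
For each subset V ⊆ X/∼, compute π^{-1}(V) ⊆ X and check whether π^{-1}(V) ∈ τ. V is open in τ_Q iff π^{-1}(V) ∈ τ.
  V = {}: π^{-1}(V) = ∅ ∈ τ ✓.
  V = {[foxtrot=hotel]}: π^{-1}(V) = {foxtrot, hotel} ∈ τ ✓.
  V = {[golf]}: π^{-1}(V) = {golf} ∈ τ ✓.
  V = {[foxtrot=hotel], [golf]}: π^{-1}(V) = {foxtrot, golf, hotel} ∈ τ ✓.
Open sets in the quotient: τ_Q = {{}, {[foxtrot=hotel]}, {[golf]}, {[foxtrot=hotel], [golf]}} (4 elements).


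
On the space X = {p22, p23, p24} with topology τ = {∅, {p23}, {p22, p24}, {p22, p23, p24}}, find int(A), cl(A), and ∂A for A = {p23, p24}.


int(A) = {p23}, cl(A) = {p22, p23, p24}, ∂A = {p22, p24}.

Closed sets in (X, τ) are complements of opens:
  closed(X, τ) = {∅, {p23}, {p22, p24}, {p22, p23, p24}}.
int(A) = ⋃ {U ∈ τ : U ⊆ A}. Opens contained in A: ∅, {p23}.
Taking the union of these: int(A) = {p23}.
cl(A) = ⋂ {C closed : A ⊆ C}. Closed sets containing A: {p22, p23, p24}.
Intersecting these: cl(A) = {p22, p23, p24}.
∂A = cl(A) ∖ int(A) = {p22, p23, p24} ∖ {p23} = {p22, p24}.


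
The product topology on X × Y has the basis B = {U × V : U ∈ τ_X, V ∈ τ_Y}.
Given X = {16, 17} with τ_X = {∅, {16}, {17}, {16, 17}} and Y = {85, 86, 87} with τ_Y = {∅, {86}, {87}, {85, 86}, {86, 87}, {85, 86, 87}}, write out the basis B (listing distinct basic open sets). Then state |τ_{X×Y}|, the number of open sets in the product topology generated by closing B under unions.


Basis B = {∅ × ∅, {16} × {86}, {16} × {87}, {17} × {86}, {17} × {87}, {16} × {85, 86}, {16} × {86, 87}, {16, 17} × {86}, {16, 17} × {87}, {17} × {85, 86}, {17} × {86, 87}, {16} × {85, 86, 87}, {17} × {85, 86, 87}, {16, 17} × {85, 86}, {16, 17} × {86, 87}, {16, 17} × {85, 86, 87}}; |τ_{X×Y}| = 36.

Enumerate products U × V with U ∈ τ_X, V ∈ τ_Y (deduplicated):
  ∅ × ∅ = {} (∅)
  {16} × {86} = {(16,86)}
  {16} × {87} = {(16,87)}
  {17} × {86} = {(17,86)}
  {17} × {87} = {(17,87)}
  {16} × {85, 86} = {(16,85), (16,86)}
  {16} × {86, 87} = {(16,86), (16,87)}
  {16, 17} × {86} = {(16,86), (17,86)}
  {16, 17} × {87} = {(16,87), (17,87)}
  {17} × {85, 86} = {(17,85), (17,86)}
  {17} × {86, 87} = {(17,86), (17,87)}
  {16} × {85, 86, 87} = {(16,85), (16,86), (16,87)}
  {17} × {85, 86, 87} = {(17,85), (17,86), (17,87)}
  {16, 17} × {85, 86} = {(16,85), (16,86), (17,85), (17,86)}
  {16, 17} × {86, 87} = {(16,86), (16,87), (17,86), (17,87)}
  {16, 17} × {85, 86, 87} = {(16,85), (16,86), (16,87), (17,85), (17,86), (17,87)}
These 16 distinct sets form the basis B.
Close under arbitrary unions to get τ_{X×Y}; counting gives |τ_{X×Y}| = 36.


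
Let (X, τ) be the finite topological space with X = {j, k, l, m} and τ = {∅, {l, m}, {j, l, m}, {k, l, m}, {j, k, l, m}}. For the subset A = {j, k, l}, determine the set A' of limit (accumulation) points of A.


A' = {j, k, m}

For each x ∈ X, list the open sets U ∈ τ with x ∈ U, then check whether U ∩ (A ∖ {x}) ≠ ∅ for every such U.
  x = j: opens ∋ x are {j, l, m}, {j, k, l, m}; each meets A ∖ {j}, so x IS a limit point.
  x = k: opens ∋ x are {k, l, m}, {j, k, l, m}; each meets A ∖ {k}, so x IS a limit point.
  x = l: open {l, m} ∋ x has {l, m} ∩ (A ∖ {l}) = ∅, so x is NOT a limit point.
  x = m: opens ∋ x are {l, m}, {j, l, m}, {k, l, m}, {j, k, l, m}; each meets A ∖ {m}, so x IS a limit point.
Collecting: A' = {j, k, m}.


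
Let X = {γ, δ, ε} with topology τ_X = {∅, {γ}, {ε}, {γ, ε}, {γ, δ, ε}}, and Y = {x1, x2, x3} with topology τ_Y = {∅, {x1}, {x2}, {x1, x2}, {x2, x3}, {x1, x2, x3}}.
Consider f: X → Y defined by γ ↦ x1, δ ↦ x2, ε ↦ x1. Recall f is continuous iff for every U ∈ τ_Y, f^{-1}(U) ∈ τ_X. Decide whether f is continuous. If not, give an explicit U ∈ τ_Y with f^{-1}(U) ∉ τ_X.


f is NOT continuous.

Compute f^{-1}(U) for each U ∈ τ_Y:
  U = ∅: f^{-1}(U) = ∅ ∈ τ_X ✓.
  U = {x1}: f^{-1}(U) = {γ, ε} ∈ τ_X ✓.
  U = {x2}: f^{-1}(U) = {δ} ∉ τ_X ✗.
  U = {x1, x2}: f^{-1}(U) = {γ, δ, ε} ∈ τ_X ✓.
  U = {x2, x3}: f^{-1}(U) = {δ} ∉ τ_X ✗.
  U = {x1, x2, x3}: f^{-1}(U) = {γ, δ, ε} ∈ τ_X ✓.
Found U = {x2} with f^{-1}(U) = {δ} not in τ_X. Therefore f is NOT continuous.


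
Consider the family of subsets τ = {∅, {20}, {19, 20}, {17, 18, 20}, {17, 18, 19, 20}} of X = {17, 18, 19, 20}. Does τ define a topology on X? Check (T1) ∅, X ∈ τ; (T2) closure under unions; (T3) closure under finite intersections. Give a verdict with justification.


τ IS a topology on X.

Axiom (T1): ∅ ∈ τ? Yes; X ∈ τ? Yes.
Axiom (T2/T3): check pairwise unions and intersections of members of τ.
All pairwise intersections and unions checked — each lies in τ. Therefore τ satisfies (T1), (T2), (T3): it IS a topology on X.


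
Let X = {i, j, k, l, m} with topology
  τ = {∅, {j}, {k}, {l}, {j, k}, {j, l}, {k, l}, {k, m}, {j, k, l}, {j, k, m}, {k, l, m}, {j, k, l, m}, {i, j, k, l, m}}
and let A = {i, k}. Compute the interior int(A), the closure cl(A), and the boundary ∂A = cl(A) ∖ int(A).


int(A) = {k}, cl(A) = {i, k, m}, ∂A = {i, m}.

Closed sets in (X, τ) are complements of opens:
  closed(X, τ) = {∅, {i}, {i, j}, {i, l}, {i, m}, {i, j, l}, {i, j, m}, {i, k, m}, {i, l, m}, {i, j, k, m}, {i, j, l, m}, {i, k, l, m}, {i, j, k, l, m}}.
int(A) = ⋃ {U ∈ τ : U ⊆ A}. Opens contained in A: ∅, {k}.
Taking the union of these: int(A) = {k}.
cl(A) = ⋂ {C closed : A ⊆ C}. Closed sets containing A: {i, k, m}, {i, j, k, m}, {i, k, l, m}, {i, j, k, l, m}.
Intersecting these: cl(A) = {i, k, m}.
∂A = cl(A) ∖ int(A) = {i, k, m} ∖ {k} = {i, m}.


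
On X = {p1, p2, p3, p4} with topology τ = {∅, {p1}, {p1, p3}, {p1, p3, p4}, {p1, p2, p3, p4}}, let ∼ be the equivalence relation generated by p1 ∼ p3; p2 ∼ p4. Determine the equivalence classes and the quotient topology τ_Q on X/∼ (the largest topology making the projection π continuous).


X/∼ = {[p1=p3], [p2=p4]}; |τ_Q| = 3.

Equivalence classes: [p1=p3], [p2=p4].
Quotient map π: X → X/∼ sends p1 ↦ [p1=p3], p2 ↦ [p2=p4], p3 ↦ [p1=p3], p4 ↦ [p2=p4].
For each subset V ⊆ X/∼, compute π^{-1}(V) ⊆ X and check whether π^{-1}(V) ∈ τ. V is open in τ_Q iff π^{-1}(V) ∈ τ.
  V = {}: π^{-1}(V) = ∅ ∈ τ ✓.
  V = {[p1=p3]}: π^{-1}(V) = {p1, p3} ∈ τ ✓.
  V = {[p2=p4]}: π^{-1}(V) = {p2, p4} ∉ τ ✗.
  V = {[p1=p3], [p2=p4]}: π^{-1}(V) = {p1, p2, p3, p4} ∈ τ ✓.
Open sets in the quotient: τ_Q = {{}, {[p1=p3]}, {[p1=p3], [p2=p4]}} (3 elements).


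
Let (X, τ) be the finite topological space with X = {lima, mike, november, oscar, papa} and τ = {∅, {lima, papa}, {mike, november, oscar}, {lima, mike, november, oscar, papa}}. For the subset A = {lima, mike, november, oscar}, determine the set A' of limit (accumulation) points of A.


A' = {mike, november, oscar, papa}

For each x ∈ X, list the open sets U ∈ τ with x ∈ U, then check whether U ∩ (A ∖ {x}) ≠ ∅ for every such U.
  x = lima: open {lima, papa} ∋ x has {lima, papa} ∩ (A ∖ {lima}) = ∅, so x is NOT a limit point.
  x = mike: opens ∋ x are {mike, november, oscar}, {lima, mike, november, oscar, papa}; each meets A ∖ {mike}, so x IS a limit point.
  x = november: opens ∋ x are {mike, november, oscar}, {lima, mike, november, oscar, papa}; each meets A ∖ {november}, so x IS a limit point.
  x = oscar: opens ∋ x are {mike, november, oscar}, {lima, mike, november, oscar, papa}; each meets A ∖ {oscar}, so x IS a limit point.
  x = papa: opens ∋ x are {lima, papa}, {lima, mike, november, oscar, papa}; each meets A ∖ {papa}, so x IS a limit point.
Collecting: A' = {mike, november, oscar, papa}.


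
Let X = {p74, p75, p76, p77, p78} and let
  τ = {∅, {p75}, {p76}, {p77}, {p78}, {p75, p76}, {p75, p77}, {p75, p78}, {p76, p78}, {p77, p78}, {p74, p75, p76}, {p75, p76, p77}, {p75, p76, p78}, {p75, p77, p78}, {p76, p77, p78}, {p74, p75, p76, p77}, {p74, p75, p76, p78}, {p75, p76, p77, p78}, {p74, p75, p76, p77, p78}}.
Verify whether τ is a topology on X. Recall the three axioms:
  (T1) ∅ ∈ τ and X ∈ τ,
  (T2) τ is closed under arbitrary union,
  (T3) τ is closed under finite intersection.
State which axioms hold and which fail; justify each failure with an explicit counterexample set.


τ is NOT a topology on X.

Axiom (T1): ∅ ∈ τ? Yes; X ∈ τ? Yes.
Axiom (T2/T3): check pairwise unions and intersections of members of τ.
Counterexample for (T2): {p76} ∪ {p77} = {p76, p77} ∉ τ. Therefore τ is NOT a topology.


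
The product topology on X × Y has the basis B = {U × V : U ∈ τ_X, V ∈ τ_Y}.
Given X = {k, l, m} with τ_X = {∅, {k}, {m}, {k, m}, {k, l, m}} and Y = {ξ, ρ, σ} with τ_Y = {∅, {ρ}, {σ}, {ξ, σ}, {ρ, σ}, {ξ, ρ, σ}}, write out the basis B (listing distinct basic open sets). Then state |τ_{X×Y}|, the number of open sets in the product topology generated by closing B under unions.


Basis B = {∅ × ∅, {k} × {ρ}, {k} × {σ}, {m} × {ρ}, {m} × {σ}, {k} × {ξ, σ}, {k} × {ρ, σ}, {k, m} × {ρ}, {k, m} × {σ}, {m} × {ξ, σ}, {m} × {ρ, σ}, {k} × {ξ, ρ, σ}, {k, l, m} × {ρ}, {k, l, m} × {σ}, {m} × {ξ, ρ, σ}, {k, m} × {ξ, σ}, {k, m} × {ρ, σ}, {k, m} × {ξ, ρ, σ}, {k, l, m} × {ξ, σ}, {k, l, m} × {ρ, σ}, {k, l, m} × {ξ, ρ, σ}}; |τ_{X×Y}| = 70.

Enumerate products U × V with U ∈ τ_X, V ∈ τ_Y (deduplicated):
  ∅ × ∅ = {} (∅)
  {k} × {ρ} = {(k,ρ)}
  {k} × {σ} = {(k,σ)}
  {m} × {ρ} = {(m,ρ)}
  {m} × {σ} = {(m,σ)}
  {k} × {ξ, σ} = {(k,ξ), (k,σ)}
  {k} × {ρ, σ} = {(k,ρ), (k,σ)}
  {k, m} × {ρ} = {(k,ρ), (m,ρ)}
  {k, m} × {σ} = {(k,σ), (m,σ)}
  {m} × {ξ, σ} = {(m,ξ), (m,σ)}
  {m} × {ρ, σ} = {(m,ρ), (m,σ)}
  {k} × {ξ, ρ, σ} = {(k,ξ), (k,ρ), (k,σ)}
  {k, l, m} × {ρ} = {(k,ρ), (l,ρ), (m,ρ)}
  {k, l, m} × {σ} = {(k,σ), (l,σ), (m,σ)}
  {m} × {ξ, ρ, σ} = {(m,ξ), (m,ρ), (m,σ)}
  {k, m} × {ξ, σ} = {(k,ξ), (k,σ), (m,ξ), (m,σ)}
  {k, m} × {ρ, σ} = {(k,ρ), (k,σ), (m,ρ), (m,σ)}
  {k, m} × {ξ, ρ, σ} = {(k,ξ), (k,ρ), (k,σ), (m,ξ), (m,ρ), (m,σ)}
  {k, l, m} × {ξ, σ} = {(k,ξ), (k,σ), (l,ξ), (l,σ), (m,ξ), (m,σ)}
  {k, l, m} × {ρ, σ} = {(k,ρ), (k,σ), (l,ρ), (l,σ), (m,ρ), (m,σ)}
  {k, l, m} × {ξ, ρ, σ} = {(k,ξ), (k,ρ), (k,σ), (l,ξ), (l,ρ), (l,σ), (m,ξ), (m,ρ), (m,σ)}
These 21 distinct sets form the basis B.
Close under arbitrary unions to get τ_{X×Y}; counting gives |τ_{X×Y}| = 70.


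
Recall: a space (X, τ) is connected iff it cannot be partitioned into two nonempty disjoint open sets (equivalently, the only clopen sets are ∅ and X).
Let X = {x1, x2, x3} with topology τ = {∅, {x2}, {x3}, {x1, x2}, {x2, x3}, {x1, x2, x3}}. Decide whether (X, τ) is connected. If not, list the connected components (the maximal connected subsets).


(X, τ) is disconnected; components = [{x3}, {x1, x2}].

Find clopen sets (U ∈ τ with X ∖ U ∈ τ):
  U = ∅, X ∖ U = {x1, x2, x3} — both open, so U is clopen.
  U = {x3}, X ∖ U = {x1, x2} — both open, so U is clopen.
  U = {x1, x2}, X ∖ U = {x3} — both open, so U is clopen.
  U = {x1, x2, x3}, X ∖ U = ∅ — both open, so U is clopen.
Nontrivial clopen(s) exist: e.g. {x1, x2}. So (X, τ) is disconnected.
Compute connected components by grouping points that agree on all clopens:
  component: {x3}
  component: {x1, x2}


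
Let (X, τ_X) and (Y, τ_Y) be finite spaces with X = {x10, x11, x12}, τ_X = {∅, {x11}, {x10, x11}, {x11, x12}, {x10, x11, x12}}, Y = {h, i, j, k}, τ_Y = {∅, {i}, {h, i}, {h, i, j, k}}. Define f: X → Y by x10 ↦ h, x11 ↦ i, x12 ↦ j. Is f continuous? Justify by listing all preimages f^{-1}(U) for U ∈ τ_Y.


f IS continuous.

Compute f^{-1}(U) for each U ∈ τ_Y:
  U = ∅: f^{-1}(U) = ∅ ∈ τ_X ✓.
  U = {i}: f^{-1}(U) = {x11} ∈ τ_X ✓.
  U = {h, i}: f^{-1}(U) = {x10, x11} ∈ τ_X ✓.
  U = {h, i, j, k}: f^{-1}(U) = {x10, x11, x12} ∈ τ_X ✓.
Every preimage lies in τ_X, so f IS continuous.


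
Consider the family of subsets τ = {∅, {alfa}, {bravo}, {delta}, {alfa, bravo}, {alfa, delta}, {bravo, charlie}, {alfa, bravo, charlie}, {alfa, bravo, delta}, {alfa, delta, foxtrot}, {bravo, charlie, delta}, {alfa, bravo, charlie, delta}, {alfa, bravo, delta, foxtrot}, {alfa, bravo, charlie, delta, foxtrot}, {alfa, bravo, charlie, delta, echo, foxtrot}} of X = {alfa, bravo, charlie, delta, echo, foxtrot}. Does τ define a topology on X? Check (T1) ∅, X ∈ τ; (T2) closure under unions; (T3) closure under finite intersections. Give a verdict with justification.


τ is NOT a topology on X.

Axiom (T1): ∅ ∈ τ? Yes; X ∈ τ? Yes.
Axiom (T2/T3): check pairwise unions and intersections of members of τ.
Counterexample for (T2): {bravo} ∪ {delta} = {bravo, delta} ∉ τ. Therefore τ is NOT a topology.


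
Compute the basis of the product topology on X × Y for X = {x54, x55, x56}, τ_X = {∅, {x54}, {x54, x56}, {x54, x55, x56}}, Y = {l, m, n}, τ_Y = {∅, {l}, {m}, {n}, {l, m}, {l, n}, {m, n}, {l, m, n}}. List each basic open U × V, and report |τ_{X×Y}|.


Basis B = {∅ × ∅, {x54} × {l}, {x54} × {m}, {x54} × {n}, {x54} × {l, m}, {x54} × {l, n}, {x54, x56} × {l}, {x54} × {m, n}, {x54, x56} × {m}, {x54, x56} × {n}, {x54} × {l, m, n}, {x54, x55, x56} × {l}, {x54, x55, x56} × {m}, {x54, x55, x56} × {n}, {x54, x56} × {l, m}, {x54, x56} × {l, n}, {x54, x56} × {m, n}, {x54, x56} × {l, m, n}, {x54, x55, x56} × {l, m}, {x54, x55, x56} × {l, n}, {x54, x55, x56} × {m, n}, {x54, x55, x56} × {l, m, n}}; |τ_{X×Y}| = 64.

Enumerate products U × V with U ∈ τ_X, V ∈ τ_Y (deduplicated):
  ∅ × ∅ = {} (∅)
  {x54} × {l} = {(x54,l)}
  {x54} × {m} = {(x54,m)}
  {x54} × {n} = {(x54,n)}
  {x54} × {l, m} = {(x54,l), (x54,m)}
  {x54} × {l, n} = {(x54,l), (x54,n)}
  {x54, x56} × {l} = {(x54,l), (x56,l)}
  {x54} × {m, n} = {(x54,m), (x54,n)}
  {x54, x56} × {m} = {(x54,m), (x56,m)}
  {x54, x56} × {n} = {(x54,n), (x56,n)}
  {x54} × {l, m, n} = {(x54,l), (x54,m), (x54,n)}
  {x54, x55, x56} × {l} = {(x54,l), (x55,l), (x56,l)}
  {x54, x55, x56} × {m} = {(x54,m), (x55,m), (x56,m)}
  {x54, x55, x56} × {n} = {(x54,n), (x55,n), (x56,n)}
  {x54, x56} × {l, m} = {(x54,l), (x54,m), (x56,l), (x56,m)}
  {x54, x56} × {l, n} = {(x54,l), (x54,n), (x56,l), (x56,n)}
  {x54, x56} × {m, n} = {(x54,m), (x54,n), (x56,m), (x56,n)}
  {x54, x56} × {l, m, n} = {(x54,l), (x54,m), (x54,n), (x56,l), (x56,m), (x56,n)}
  {x54, x55, x56} × {l, m} = {(x54,l), (x54,m), (x55,l), (x55,m), (x56,l), (x56,m)}
  {x54, x55, x56} × {l, n} = {(x54,l), (x54,n), (x55,l), (x55,n), (x56,l), (x56,n)}
  {x54, x55, x56} × {m, n} = {(x54,m), (x54,n), (x55,m), (x55,n), (x56,m), (x56,n)}
  {x54, x55, x56} × {l, m, n} = {(x54,l), (x54,m), (x54,n), (x55,l), (x55,m), (x55,n), (x56,l), (x56,m), (x56,n)}
These 22 distinct sets form the basis B.
Close under arbitrary unions to get τ_{X×Y}; counting gives |τ_{X×Y}| = 64.


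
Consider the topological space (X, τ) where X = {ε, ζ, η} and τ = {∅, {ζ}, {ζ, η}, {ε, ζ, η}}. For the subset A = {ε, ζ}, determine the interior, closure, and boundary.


int(A) = {ζ}, cl(A) = {ε, ζ, η}, ∂A = {ε, η}.

Closed sets in (X, τ) are complements of opens:
  closed(X, τ) = {∅, {ε}, {ε, η}, {ε, ζ, η}}.
int(A) = ⋃ {U ∈ τ : U ⊆ A}. Opens contained in A: ∅, {ζ}.
Taking the union of these: int(A) = {ζ}.
cl(A) = ⋂ {C closed : A ⊆ C}. Closed sets containing A: {ε, ζ, η}.
Intersecting these: cl(A) = {ε, ζ, η}.
∂A = cl(A) ∖ int(A) = {ε, ζ, η} ∖ {ζ} = {ε, η}.


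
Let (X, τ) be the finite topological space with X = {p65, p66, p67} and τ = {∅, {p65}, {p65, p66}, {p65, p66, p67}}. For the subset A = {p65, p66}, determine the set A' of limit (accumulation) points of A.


A' = {p66, p67}

For each x ∈ X, list the open sets U ∈ τ with x ∈ U, then check whether U ∩ (A ∖ {x}) ≠ ∅ for every such U.
  x = p65: open {p65} ∋ x has {p65} ∩ (A ∖ {p65}) = ∅, so x is NOT a limit point.
  x = p66: opens ∋ x are {p65, p66}, {p65, p66, p67}; each meets A ∖ {p66}, so x IS a limit point.
  x = p67: opens ∋ x are {p65, p66, p67}; each meets A ∖ {p67}, so x IS a limit point.
Collecting: A' = {p66, p67}.


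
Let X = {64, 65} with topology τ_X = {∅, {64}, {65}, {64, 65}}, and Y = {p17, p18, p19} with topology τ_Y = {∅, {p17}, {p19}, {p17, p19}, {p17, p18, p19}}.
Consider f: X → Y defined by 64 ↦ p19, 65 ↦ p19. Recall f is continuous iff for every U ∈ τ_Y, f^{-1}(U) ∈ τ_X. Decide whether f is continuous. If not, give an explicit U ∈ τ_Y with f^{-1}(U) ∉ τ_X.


f IS continuous.

Compute f^{-1}(U) for each U ∈ τ_Y:
  U = ∅: f^{-1}(U) = ∅ ∈ τ_X ✓.
  U = {p17}: f^{-1}(U) = ∅ ∈ τ_X ✓.
  U = {p19}: f^{-1}(U) = {64, 65} ∈ τ_X ✓.
  U = {p17, p19}: f^{-1}(U) = {64, 65} ∈ τ_X ✓.
  U = {p17, p18, p19}: f^{-1}(U) = {64, 65} ∈ τ_X ✓.
Every preimage lies in τ_X, so f IS continuous.


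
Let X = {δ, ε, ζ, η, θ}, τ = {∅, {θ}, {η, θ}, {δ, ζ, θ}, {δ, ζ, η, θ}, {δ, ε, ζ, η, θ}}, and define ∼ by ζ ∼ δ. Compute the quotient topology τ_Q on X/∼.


X/∼ = {[δ=ζ], [ε], [η], [θ]}; |τ_Q| = 6.

Equivalence classes: [δ=ζ], [ε], [η], [θ].
Quotient map π: X → X/∼ sends δ ↦ [δ=ζ], ε ↦ [ε], ζ ↦ [δ=ζ], η ↦ [η], θ ↦ [θ].
For each subset V ⊆ X/∼, compute π^{-1}(V) ⊆ X and check whether π^{-1}(V) ∈ τ. V is open in τ_Q iff π^{-1}(V) ∈ τ.
  V = {}: π^{-1}(V) = ∅ ∈ τ ✓.
  V = {[δ=ζ]}: π^{-1}(V) = {δ, ζ} ∉ τ ✗.
  V = {[ε]}: π^{-1}(V) = {ε} ∉ τ ✗.
  V = {[δ=ζ], [ε]}: π^{-1}(V) = {δ, ε, ζ} ∉ τ ✗.
  V = {[η]}: π^{-1}(V) = {η} ∉ τ ✗.
  V = {[δ=ζ], [η]}: π^{-1}(V) = {δ, ζ, η} ∉ τ ✗.
  V = {[ε], [η]}: π^{-1}(V) = {ε, η} ∉ τ ✗.
  V = {[δ=ζ], [ε], [η]}: π^{-1}(V) = {δ, ε, ζ, η} ∉ τ ✗.
  V = {[θ]}: π^{-1}(V) = {θ} ∈ τ ✓.
  V = {[δ=ζ], [θ]}: π^{-1}(V) = {δ, ζ, θ} ∈ τ ✓.
  V = {[ε], [θ]}: π^{-1}(V) = {ε, θ} ∉ τ ✗.
  V = {[δ=ζ], [ε], [θ]}: π^{-1}(V) = {δ, ε, ζ, θ} ∉ τ ✗.
  V = {[η], [θ]}: π^{-1}(V) = {η, θ} ∈ τ ✓.
  V = {[δ=ζ], [η], [θ]}: π^{-1}(V) = {δ, ζ, η, θ} ∈ τ ✓.
  V = {[ε], [η], [θ]}: π^{-1}(V) = {ε, η, θ} ∉ τ ✗.
  V = {[δ=ζ], [ε], [η], [θ]}: π^{-1}(V) = {δ, ε, ζ, η, θ} ∈ τ ✓.
Open sets in the quotient: τ_Q = {{}, {[θ]}, {[δ=ζ], [θ]}, {[η], [θ]}, {[δ=ζ], [η], [θ]}, {[δ=ζ], [ε], [η], [θ]}} (6 elements).


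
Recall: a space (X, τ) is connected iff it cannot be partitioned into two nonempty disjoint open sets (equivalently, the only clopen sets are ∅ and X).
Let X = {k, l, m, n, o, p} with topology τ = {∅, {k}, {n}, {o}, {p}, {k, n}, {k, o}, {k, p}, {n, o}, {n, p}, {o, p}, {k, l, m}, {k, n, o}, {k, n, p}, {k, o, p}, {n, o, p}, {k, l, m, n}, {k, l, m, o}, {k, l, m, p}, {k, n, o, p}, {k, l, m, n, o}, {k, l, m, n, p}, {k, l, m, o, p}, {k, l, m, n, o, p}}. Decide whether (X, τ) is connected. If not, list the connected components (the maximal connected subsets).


(X, τ) is disconnected; components = [{n}, {o}, {p}, {k, l, m}].

Find clopen sets (U ∈ τ with X ∖ U ∈ τ):
  U = ∅, X ∖ U = {k, l, m, n, o, p} — both open, so U is clopen.
  U = {n}, X ∖ U = {k, l, m, o, p} — both open, so U is clopen.
  U = {o}, X ∖ U = {k, l, m, n, p} — both open, so U is clopen.
  U = {p}, X ∖ U = {k, l, m, n, o} — both open, so U is clopen.
  U = {n, o}, X ∖ U = {k, l, m, p} — both open, so U is clopen.
  U = {n, p}, X ∖ U = {k, l, m, o} — both open, so U is clopen.
  U = {o, p}, X ∖ U = {k, l, m, n} — both open, so U is clopen.
  U = {k, l, m}, X ∖ U = {n, o, p} — both open, so U is clopen.
  U = {n, o, p}, X ∖ U = {k, l, m} — both open, so U is clopen.
  U = {k, l, m, n}, X ∖ U = {o, p} — both open, so U is clopen.
  U = {k, l, m, o}, X ∖ U = {n, p} — both open, so U is clopen.
  U = {k, l, m, p}, X ∖ U = {n, o} — both open, so U is clopen.
  U = {k, l, m, n, o}, X ∖ U = {p} — both open, so U is clopen.
  U = {k, l, m, n, p}, X ∖ U = {o} — both open, so U is clopen.
  U = {k, l, m, o, p}, X ∖ U = {n} — both open, so U is clopen.
  U = {k, l, m, n, o, p}, X ∖ U = ∅ — both open, so U is clopen.
Nontrivial clopen(s) exist: e.g. {k, l, m, n}. So (X, τ) is disconnected.
Compute connected components by grouping points that agree on all clopens:
  component: {n}
  component: {o}
  component: {p}
  component: {k, l, m}


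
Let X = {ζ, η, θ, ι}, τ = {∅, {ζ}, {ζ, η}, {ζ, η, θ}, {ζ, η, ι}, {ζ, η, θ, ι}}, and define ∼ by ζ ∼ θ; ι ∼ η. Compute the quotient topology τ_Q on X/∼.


X/∼ = {[ζ=θ], [η=ι]}; |τ_Q| = 2.

Equivalence classes: [ζ=θ], [η=ι].
Quotient map π: X → X/∼ sends ζ ↦ [ζ=θ], η ↦ [η=ι], θ ↦ [ζ=θ], ι ↦ [η=ι].
For each subset V ⊆ X/∼, compute π^{-1}(V) ⊆ X and check whether π^{-1}(V) ∈ τ. V is open in τ_Q iff π^{-1}(V) ∈ τ.
  V = {}: π^{-1}(V) = ∅ ∈ τ ✓.
  V = {[ζ=θ]}: π^{-1}(V) = {ζ, θ} ∉ τ ✗.
  V = {[η=ι]}: π^{-1}(V) = {η, ι} ∉ τ ✗.
  V = {[ζ=θ], [η=ι]}: π^{-1}(V) = {ζ, η, θ, ι} ∈ τ ✓.
Open sets in the quotient: τ_Q = {{}, {[ζ=θ], [η=ι]}} (2 elements).


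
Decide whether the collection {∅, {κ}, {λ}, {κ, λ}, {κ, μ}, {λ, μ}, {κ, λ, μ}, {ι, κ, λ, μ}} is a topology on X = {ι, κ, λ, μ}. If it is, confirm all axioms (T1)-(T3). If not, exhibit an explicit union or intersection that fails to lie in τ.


τ is NOT a topology on X.

Axiom (T1): ∅ ∈ τ? Yes; X ∈ τ? Yes.
Axiom (T2/T3): check pairwise unions and intersections of members of τ.
Counterexample for (T3): {κ, μ} ∩ {λ, μ} = {μ} ∉ τ. Therefore τ is NOT a topology.


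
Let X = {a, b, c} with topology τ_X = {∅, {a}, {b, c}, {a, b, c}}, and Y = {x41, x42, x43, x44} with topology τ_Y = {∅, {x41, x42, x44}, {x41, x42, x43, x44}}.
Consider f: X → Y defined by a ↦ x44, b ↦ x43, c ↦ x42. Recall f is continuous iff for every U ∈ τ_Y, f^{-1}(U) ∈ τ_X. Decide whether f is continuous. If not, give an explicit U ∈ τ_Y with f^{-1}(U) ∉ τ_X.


f is NOT continuous.

Compute f^{-1}(U) for each U ∈ τ_Y:
  U = ∅: f^{-1}(U) = ∅ ∈ τ_X ✓.
  U = {x41, x42, x44}: f^{-1}(U) = {a, c} ∉ τ_X ✗.
  U = {x41, x42, x43, x44}: f^{-1}(U) = {a, b, c} ∈ τ_X ✓.
Found U = {x41, x42, x44} with f^{-1}(U) = {a, c} not in τ_X. Therefore f is NOT continuous.


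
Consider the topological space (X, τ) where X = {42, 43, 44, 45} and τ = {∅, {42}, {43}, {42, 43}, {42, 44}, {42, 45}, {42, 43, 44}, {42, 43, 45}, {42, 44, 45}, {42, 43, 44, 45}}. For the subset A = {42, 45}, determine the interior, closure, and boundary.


int(A) = {42, 45}, cl(A) = {42, 44, 45}, ∂A = {44}.

Closed sets in (X, τ) are complements of opens:
  closed(X, τ) = {∅, {43}, {44}, {45}, {43, 44}, {43, 45}, {44, 45}, {42, 44, 45}, {43, 44, 45}, {42, 43, 44, 45}}.
int(A) = ⋃ {U ∈ τ : U ⊆ A}. Opens contained in A: ∅, {42}, {42, 45}.
Taking the union of these: int(A) = {42, 45}.
cl(A) = ⋂ {C closed : A ⊆ C}. Closed sets containing A: {42, 44, 45}, {42, 43, 44, 45}.
Intersecting these: cl(A) = {42, 44, 45}.
∂A = cl(A) ∖ int(A) = {42, 44, 45} ∖ {42, 45} = {44}.


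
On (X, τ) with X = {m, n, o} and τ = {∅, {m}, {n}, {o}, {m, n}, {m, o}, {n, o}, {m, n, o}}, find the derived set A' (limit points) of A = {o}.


A' = ∅

For each x ∈ X, list the open sets U ∈ τ with x ∈ U, then check whether U ∩ (A ∖ {x}) ≠ ∅ for every such U.
  x = m: open {m} ∋ x has {m} ∩ (A ∖ {m}) = ∅, so x is NOT a limit point.
  x = n: open {n} ∋ x has {n} ∩ (A ∖ {n}) = ∅, so x is NOT a limit point.
  x = o: open {o} ∋ x has {o} ∩ (A ∖ {o}) = ∅, so x is NOT a limit point.
Collecting: A' = ∅.


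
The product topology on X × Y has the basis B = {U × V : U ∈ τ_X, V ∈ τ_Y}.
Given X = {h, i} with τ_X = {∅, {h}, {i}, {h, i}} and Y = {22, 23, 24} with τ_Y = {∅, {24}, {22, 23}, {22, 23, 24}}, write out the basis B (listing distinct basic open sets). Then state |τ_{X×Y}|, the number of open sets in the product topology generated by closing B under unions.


Basis B = {∅ × ∅, {h} × {24}, {i} × {24}, {h} × {22, 23}, {h, i} × {24}, {i} × {22, 23}, {h} × {22, 23, 24}, {i} × {22, 23, 24}, {h, i} × {22, 23}, {h, i} × {22, 23, 24}}; |τ_{X×Y}| = 16.

Enumerate products U × V with U ∈ τ_X, V ∈ τ_Y (deduplicated):
  ∅ × ∅ = {} (∅)
  {h} × {24} = {(h,24)}
  {i} × {24} = {(i,24)}
  {h} × {22, 23} = {(h,22), (h,23)}
  {h, i} × {24} = {(h,24), (i,24)}
  {i} × {22, 23} = {(i,22), (i,23)}
  {h} × {22, 23, 24} = {(h,22), (h,23), (h,24)}
  {i} × {22, 23, 24} = {(i,22), (i,23), (i,24)}
  {h, i} × {22, 23} = {(h,22), (h,23), (i,22), (i,23)}
  {h, i} × {22, 23, 24} = {(h,22), (h,23), (h,24), (i,22), (i,23), (i,24)}
These 10 distinct sets form the basis B.
Close under arbitrary unions to get τ_{X×Y}; counting gives |τ_{X×Y}| = 16.


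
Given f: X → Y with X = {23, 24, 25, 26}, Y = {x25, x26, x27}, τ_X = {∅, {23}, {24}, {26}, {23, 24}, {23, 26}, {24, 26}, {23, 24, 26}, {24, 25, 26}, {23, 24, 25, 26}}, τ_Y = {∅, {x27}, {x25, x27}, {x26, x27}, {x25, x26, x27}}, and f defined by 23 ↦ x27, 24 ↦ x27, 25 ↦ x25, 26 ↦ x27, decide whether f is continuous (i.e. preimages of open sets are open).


f IS continuous.

Compute f^{-1}(U) for each U ∈ τ_Y:
  U = ∅: f^{-1}(U) = ∅ ∈ τ_X ✓.
  U = {x27}: f^{-1}(U) = {23, 24, 26} ∈ τ_X ✓.
  U = {x25, x27}: f^{-1}(U) = {23, 24, 25, 26} ∈ τ_X ✓.
  U = {x26, x27}: f^{-1}(U) = {23, 24, 26} ∈ τ_X ✓.
  U = {x25, x26, x27}: f^{-1}(U) = {23, 24, 25, 26} ∈ τ_X ✓.
Every preimage lies in τ_X, so f IS continuous.


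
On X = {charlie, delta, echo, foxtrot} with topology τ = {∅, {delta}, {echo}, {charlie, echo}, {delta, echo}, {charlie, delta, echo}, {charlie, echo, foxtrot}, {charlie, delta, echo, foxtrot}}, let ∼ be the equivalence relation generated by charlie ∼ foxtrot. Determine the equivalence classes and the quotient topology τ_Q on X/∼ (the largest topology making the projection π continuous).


X/∼ = {[charlie=foxtrot], [delta], [echo]}; |τ_Q| = 6.

Equivalence classes: [charlie=foxtrot], [delta], [echo].
Quotient map π: X → X/∼ sends charlie ↦ [charlie=foxtrot], delta ↦ [delta], echo ↦ [echo], foxtrot ↦ [charlie=foxtrot].
For each subset V ⊆ X/∼, compute π^{-1}(V) ⊆ X and check whether π^{-1}(V) ∈ τ. V is open in τ_Q iff π^{-1}(V) ∈ τ.
  V = {}: π^{-1}(V) = ∅ ∈ τ ✓.
  V = {[charlie=foxtrot]}: π^{-1}(V) = {charlie, foxtrot} ∉ τ ✗.
  V = {[delta]}: π^{-1}(V) = {delta} ∈ τ ✓.
  V = {[charlie=foxtrot], [delta]}: π^{-1}(V) = {charlie, delta, foxtrot} ∉ τ ✗.
  V = {[echo]}: π^{-1}(V) = {echo} ∈ τ ✓.
  V = {[charlie=foxtrot], [echo]}: π^{-1}(V) = {charlie, echo, foxtrot} ∈ τ ✓.
  V = {[delta], [echo]}: π^{-1}(V) = {delta, echo} ∈ τ ✓.
  V = {[charlie=foxtrot], [delta], [echo]}: π^{-1}(V) = {charlie, delta, echo, foxtrot} ∈ τ ✓.
Open sets in the quotient: τ_Q = {{}, {[delta]}, {[echo]}, {[charlie=foxtrot], [echo]}, {[delta], [echo]}, {[charlie=foxtrot], [delta], [echo]}} (6 elements).


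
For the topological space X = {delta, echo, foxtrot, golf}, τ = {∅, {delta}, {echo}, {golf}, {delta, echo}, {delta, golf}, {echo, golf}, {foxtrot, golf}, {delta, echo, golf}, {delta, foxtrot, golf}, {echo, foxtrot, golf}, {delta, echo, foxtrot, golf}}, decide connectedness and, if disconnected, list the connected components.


(X, τ) is disconnected; components = [{delta}, {echo}, {foxtrot, golf}].

Find clopen sets (U ∈ τ with X ∖ U ∈ τ):
  U = ∅, X ∖ U = {delta, echo, foxtrot, golf} — both open, so U is clopen.
  U = {delta}, X ∖ U = {echo, foxtrot, golf} — both open, so U is clopen.
  U = {echo}, X ∖ U = {delta, foxtrot, golf} — both open, so U is clopen.
  U = {delta, echo}, X ∖ U = {foxtrot, golf} — both open, so U is clopen.
  U = {foxtrot, golf}, X ∖ U = {delta, echo} — both open, so U is clopen.
  U = {delta, foxtrot, golf}, X ∖ U = {echo} — both open, so U is clopen.
  U = {echo, foxtrot, golf}, X ∖ U = {delta} — both open, so U is clopen.
  U = {delta, echo, foxtrot, golf}, X ∖ U = ∅ — both open, so U is clopen.
Nontrivial clopen(s) exist: e.g. {delta}. So (X, τ) is disconnected.
Compute connected components by grouping points that agree on all clopens:
  component: {delta}
  component: {echo}
  component: {foxtrot, golf}


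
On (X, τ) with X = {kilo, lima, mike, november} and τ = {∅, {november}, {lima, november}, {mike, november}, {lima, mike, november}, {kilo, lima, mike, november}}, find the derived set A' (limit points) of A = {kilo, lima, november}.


A' = {kilo, lima, mike}

For each x ∈ X, list the open sets U ∈ τ with x ∈ U, then check whether U ∩ (A ∖ {x}) ≠ ∅ for every such U.
  x = kilo: opens ∋ x are {kilo, lima, mike, november}; each meets A ∖ {kilo}, so x IS a limit point.
  x = lima: opens ∋ x are {lima, november}, {lima, mike, november}, {kilo, lima, mike, november}; each meets A ∖ {lima}, so x IS a limit point.
  x = mike: opens ∋ x are {mike, november}, {lima, mike, november}, {kilo, lima, mike, november}; each meets A ∖ {mike}, so x IS a limit point.
  x = november: open {november} ∋ x has {november} ∩ (A ∖ {november}) = ∅, so x is NOT a limit point.
Collecting: A' = {kilo, lima, mike}.


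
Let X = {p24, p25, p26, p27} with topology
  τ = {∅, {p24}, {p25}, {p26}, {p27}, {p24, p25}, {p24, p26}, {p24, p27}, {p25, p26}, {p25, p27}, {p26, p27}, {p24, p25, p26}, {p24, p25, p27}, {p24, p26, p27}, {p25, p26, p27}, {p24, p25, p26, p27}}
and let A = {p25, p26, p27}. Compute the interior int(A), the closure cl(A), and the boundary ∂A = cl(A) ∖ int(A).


int(A) = {p25, p26, p27}, cl(A) = {p25, p26, p27}, ∂A = ∅.

Closed sets in (X, τ) are complements of opens:
  closed(X, τ) = {∅, {p24}, {p25}, {p26}, {p27}, {p24, p25}, {p24, p26}, {p24, p27}, {p25, p26}, {p25, p27}, {p26, p27}, {p24, p25, p26}, {p24, p25, p27}, {p24, p26, p27}, {p25, p26, p27}, {p24, p25, p26, p27}}.
int(A) = ⋃ {U ∈ τ : U ⊆ A}. Opens contained in A: ∅, {p25}, {p26}, {p27}, {p25, p26}, {p25, p27}, {p26, p27}, {p25, p26, p27}.
Taking the union of these: int(A) = {p25, p26, p27}.
cl(A) = ⋂ {C closed : A ⊆ C}. Closed sets containing A: {p25, p26, p27}, {p24, p25, p26, p27}.
Intersecting these: cl(A) = {p25, p26, p27}.
∂A = cl(A) ∖ int(A) = {p25, p26, p27} ∖ {p25, p26, p27} = ∅.


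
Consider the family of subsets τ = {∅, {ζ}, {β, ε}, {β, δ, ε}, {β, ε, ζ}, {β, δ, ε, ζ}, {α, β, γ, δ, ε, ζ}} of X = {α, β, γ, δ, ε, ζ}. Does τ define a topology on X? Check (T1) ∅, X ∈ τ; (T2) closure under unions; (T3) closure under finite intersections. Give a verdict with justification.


τ IS a topology on X.

Axiom (T1): ∅ ∈ τ? Yes; X ∈ τ? Yes.
Axiom (T2/T3): check pairwise unions and intersections of members of τ.
All pairwise intersections and unions checked — each lies in τ. Therefore τ satisfies (T1), (T2), (T3): it IS a topology on X.


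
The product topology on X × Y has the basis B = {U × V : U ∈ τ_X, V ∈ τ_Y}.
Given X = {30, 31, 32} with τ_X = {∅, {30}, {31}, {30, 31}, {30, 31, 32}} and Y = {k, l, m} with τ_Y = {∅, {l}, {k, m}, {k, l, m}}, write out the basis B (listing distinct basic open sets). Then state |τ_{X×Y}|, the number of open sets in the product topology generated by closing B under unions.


Basis B = {∅ × ∅, {30} × {l}, {31} × {l}, {30} × {k, m}, {30, 31} × {l}, {31} × {k, m}, {30} × {k, l, m}, {30, 31, 32} × {l}, {31} × {k, l, m}, {30, 31} × {k, m}, {30, 31} × {k, l, m}, {30, 31, 32} × {k, m}, {30, 31, 32} × {k, l, m}}; |τ_{X×Y}| = 25.

Enumerate products U × V with U ∈ τ_X, V ∈ τ_Y (deduplicated):
  ∅ × ∅ = {} (∅)
  {30} × {l} = {(30,l)}
  {31} × {l} = {(31,l)}
  {30} × {k, m} = {(30,k), (30,m)}
  {30, 31} × {l} = {(30,l), (31,l)}
  {31} × {k, m} = {(31,k), (31,m)}
  {30} × {k, l, m} = {(30,k), (30,l), (30,m)}
  {30, 31, 32} × {l} = {(30,l), (31,l), (32,l)}
  {31} × {k, l, m} = {(31,k), (31,l), (31,m)}
  {30, 31} × {k, m} = {(30,k), (30,m), (31,k), (31,m)}
  {30, 31} × {k, l, m} = {(30,k), (30,l), (30,m), (31,k), (31,l), (31,m)}
  {30, 31, 32} × {k, m} = {(30,k), (30,m), (31,k), (31,m), (32,k), (32,m)}
  {30, 31, 32} × {k, l, m} = {(30,k), (30,l), (30,m), (31,k), (31,l), (31,m), (32,k), (32,l), (32,m)}
These 13 distinct sets form the basis B.
Close under arbitrary unions to get τ_{X×Y}; counting gives |τ_{X×Y}| = 25.


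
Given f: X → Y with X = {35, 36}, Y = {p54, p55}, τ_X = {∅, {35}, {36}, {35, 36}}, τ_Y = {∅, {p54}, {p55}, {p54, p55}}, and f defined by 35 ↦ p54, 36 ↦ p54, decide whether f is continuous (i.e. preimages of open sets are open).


f IS continuous.

Compute f^{-1}(U) for each U ∈ τ_Y:
  U = ∅: f^{-1}(U) = ∅ ∈ τ_X ✓.
  U = {p54}: f^{-1}(U) = {35, 36} ∈ τ_X ✓.
  U = {p55}: f^{-1}(U) = ∅ ∈ τ_X ✓.
  U = {p54, p55}: f^{-1}(U) = {35, 36} ∈ τ_X ✓.
Every preimage lies in τ_X, so f IS continuous.


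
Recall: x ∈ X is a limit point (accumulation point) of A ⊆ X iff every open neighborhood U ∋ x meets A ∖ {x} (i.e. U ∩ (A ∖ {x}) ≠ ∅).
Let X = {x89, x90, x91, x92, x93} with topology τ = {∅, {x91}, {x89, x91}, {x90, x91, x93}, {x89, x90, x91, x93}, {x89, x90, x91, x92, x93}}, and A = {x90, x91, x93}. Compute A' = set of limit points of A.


A' = {x89, x90, x92, x93}

For each x ∈ X, list the open sets U ∈ τ with x ∈ U, then check whether U ∩ (A ∖ {x}) ≠ ∅ for every such U.
  x = x89: opens ∋ x are {x89, x91}, {x89, x90, x91, x93}, {x89, x90, x91, x92, x93}; each meets A ∖ {x89}, so x IS a limit point.
  x = x90: opens ∋ x are {x90, x91, x93}, {x89, x90, x91, x93}, {x89, x90, x91, x92, x93}; each meets A ∖ {x90}, so x IS a limit point.
  x = x91: open {x91} ∋ x has {x91} ∩ (A ∖ {x91}) = ∅, so x is NOT a limit point.
  x = x92: opens ∋ x are {x89, x90, x91, x92, x93}; each meets A ∖ {x92}, so x IS a limit point.
  x = x93: opens ∋ x are {x90, x91, x93}, {x89, x90, x91, x93}, {x89, x90, x91, x92, x93}; each meets A ∖ {x93}, so x IS a limit point.
Collecting: A' = {x89, x90, x92, x93}.


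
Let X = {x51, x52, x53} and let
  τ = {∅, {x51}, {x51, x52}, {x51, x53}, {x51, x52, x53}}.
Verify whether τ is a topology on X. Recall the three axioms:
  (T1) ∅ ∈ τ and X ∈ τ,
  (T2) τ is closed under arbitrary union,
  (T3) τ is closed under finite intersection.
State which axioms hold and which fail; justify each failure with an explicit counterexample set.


τ IS a topology on X.

Axiom (T1): ∅ ∈ τ? Yes; X ∈ τ? Yes.
Axiom (T2/T3): check pairwise unions and intersections of members of τ.
All pairwise intersections and unions checked — each lies in τ. Therefore τ satisfies (T1), (T2), (T3): it IS a topology on X.


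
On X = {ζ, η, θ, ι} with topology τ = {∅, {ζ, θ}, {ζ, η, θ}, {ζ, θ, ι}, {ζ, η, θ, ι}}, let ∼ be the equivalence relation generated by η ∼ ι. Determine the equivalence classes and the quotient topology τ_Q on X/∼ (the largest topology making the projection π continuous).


X/∼ = {[ζ], [η=ι], [θ]}; |τ_Q| = 3.

Equivalence classes: [ζ], [η=ι], [θ].
Quotient map π: X → X/∼ sends ζ ↦ [ζ], η ↦ [η=ι], θ ↦ [θ], ι ↦ [η=ι].
For each subset V ⊆ X/∼, compute π^{-1}(V) ⊆ X and check whether π^{-1}(V) ∈ τ. V is open in τ_Q iff π^{-1}(V) ∈ τ.
  V = {}: π^{-1}(V) = ∅ ∈ τ ✓.
  V = {[ζ]}: π^{-1}(V) = {ζ} ∉ τ ✗.
  V = {[η=ι]}: π^{-1}(V) = {η, ι} ∉ τ ✗.
  V = {[ζ], [η=ι]}: π^{-1}(V) = {ζ, η, ι} ∉ τ ✗.
  V = {[θ]}: π^{-1}(V) = {θ} ∉ τ ✗.
  V = {[ζ], [θ]}: π^{-1}(V) = {ζ, θ} ∈ τ ✓.
  V = {[η=ι], [θ]}: π^{-1}(V) = {η, θ, ι} ∉ τ ✗.
  V = {[ζ], [η=ι], [θ]}: π^{-1}(V) = {ζ, η, θ, ι} ∈ τ ✓.
Open sets in the quotient: τ_Q = {{}, {[ζ], [θ]}, {[ζ], [η=ι], [θ]}} (3 elements).


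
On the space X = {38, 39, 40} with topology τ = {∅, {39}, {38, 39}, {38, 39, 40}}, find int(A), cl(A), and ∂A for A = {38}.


int(A) = ∅, cl(A) = {38, 40}, ∂A = {38, 40}.

Closed sets in (X, τ) are complements of opens:
  closed(X, τ) = {∅, {40}, {38, 40}, {38, 39, 40}}.
int(A) = ⋃ {U ∈ τ : U ⊆ A}. Opens contained in A: ∅.
Taking the union of these: int(A) = ∅.
cl(A) = ⋂ {C closed : A ⊆ C}. Closed sets containing A: {38, 40}, {38, 39, 40}.
Intersecting these: cl(A) = {38, 40}.
∂A = cl(A) ∖ int(A) = {38, 40} ∖ ∅ = {38, 40}.


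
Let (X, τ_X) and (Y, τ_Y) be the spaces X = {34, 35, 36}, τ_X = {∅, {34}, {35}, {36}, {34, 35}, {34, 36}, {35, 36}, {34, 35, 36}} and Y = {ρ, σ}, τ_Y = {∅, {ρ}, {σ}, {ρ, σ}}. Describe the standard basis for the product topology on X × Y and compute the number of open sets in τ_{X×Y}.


Basis B = {∅ × ∅, {34} × {ρ}, {34} × {σ}, {35} × {ρ}, {35} × {σ}, {36} × {ρ}, {36} × {σ}, {34} × {ρ, σ}, {34, 35} × {ρ}, {34, 36} × {ρ}, {34, 35} × {σ}, {34, 36} × {σ}, {35} × {ρ, σ}, {35, 36} × {ρ}, {35, 36} × {σ}, {36} × {ρ, σ}, {34, 35, 36} × {ρ}, {34, 35, 36} × {σ}, {34, 35} × {ρ, σ}, {34, 36} × {ρ, σ}, {35, 36} × {ρ, σ}, {34, 35, 36} × {ρ, σ}}; |τ_{X×Y}| = 64.

Enumerate products U × V with U ∈ τ_X, V ∈ τ_Y (deduplicated):
  ∅ × ∅ = {} (∅)
  {34} × {ρ} = {(34,ρ)}
  {34} × {σ} = {(34,σ)}
  {35} × {ρ} = {(35,ρ)}
  {35} × {σ} = {(35,σ)}
  {36} × {ρ} = {(36,ρ)}
  {36} × {σ} = {(36,σ)}
  {34} × {ρ, σ} = {(34,ρ), (34,σ)}
  {34, 35} × {ρ} = {(34,ρ), (35,ρ)}
  {34, 36} × {ρ} = {(34,ρ), (36,ρ)}
  {34, 35} × {σ} = {(34,σ), (35,σ)}
  {34, 36} × {σ} = {(34,σ), (36,σ)}
  {35} × {ρ, σ} = {(35,ρ), (35,σ)}
  {35, 36} × {ρ} = {(35,ρ), (36,ρ)}
  {35, 36} × {σ} = {(35,σ), (36,σ)}
  {36} × {ρ, σ} = {(36,ρ), (36,σ)}
  {34, 35, 36} × {ρ} = {(34,ρ), (35,ρ), (36,ρ)}
  {34, 35, 36} × {σ} = {(34,σ), (35,σ), (36,σ)}
  {34, 35} × {ρ, σ} = {(34,ρ), (34,σ), (35,ρ), (35,σ)}
  {34, 36} × {ρ, σ} = {(34,ρ), (34,σ), (36,ρ), (36,σ)}
  {35, 36} × {ρ, σ} = {(35,ρ), (35,σ), (36,ρ), (36,σ)}
  {34, 35, 36} × {ρ, σ} = {(34,ρ), (34,σ), (35,ρ), (35,σ), (36,ρ), (36,σ)}
These 22 distinct sets form the basis B.
Close under arbitrary unions to get τ_{X×Y}; counting gives |τ_{X×Y}| = 64.


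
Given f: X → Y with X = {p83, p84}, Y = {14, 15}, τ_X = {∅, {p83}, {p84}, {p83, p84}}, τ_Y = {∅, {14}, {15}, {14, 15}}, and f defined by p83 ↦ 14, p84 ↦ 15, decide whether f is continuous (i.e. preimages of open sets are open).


f IS continuous.

Compute f^{-1}(U) for each U ∈ τ_Y:
  U = ∅: f^{-1}(U) = ∅ ∈ τ_X ✓.
  U = {14}: f^{-1}(U) = {p83} ∈ τ_X ✓.
  U = {15}: f^{-1}(U) = {p84} ∈ τ_X ✓.
  U = {14, 15}: f^{-1}(U) = {p83, p84} ∈ τ_X ✓.
Every preimage lies in τ_X, so f IS continuous.


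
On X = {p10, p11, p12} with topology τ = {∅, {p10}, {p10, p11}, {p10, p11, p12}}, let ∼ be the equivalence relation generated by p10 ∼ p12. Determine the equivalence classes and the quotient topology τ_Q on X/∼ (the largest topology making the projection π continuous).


X/∼ = {[p10=p12], [p11]}; |τ_Q| = 2.

Equivalence classes: [p10=p12], [p11].
Quotient map π: X → X/∼ sends p10 ↦ [p10=p12], p11 ↦ [p11], p12 ↦ [p10=p12].
For each subset V ⊆ X/∼, compute π^{-1}(V) ⊆ X and check whether π^{-1}(V) ∈ τ. V is open in τ_Q iff π^{-1}(V) ∈ τ.
  V = {}: π^{-1}(V) = ∅ ∈ τ ✓.
  V = {[p10=p12]}: π^{-1}(V) = {p10, p12} ∉ τ ✗.
  V = {[p11]}: π^{-1}(V) = {p11} ∉ τ ✗.
  V = {[p10=p12], [p11]}: π^{-1}(V) = {p10, p11, p12} ∈ τ ✓.
Open sets in the quotient: τ_Q = {{}, {[p10=p12], [p11]}} (2 elements).
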